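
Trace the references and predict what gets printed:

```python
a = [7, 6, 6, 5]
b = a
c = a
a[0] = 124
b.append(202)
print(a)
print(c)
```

Key concept: multiple aliases.
Step by step:
`a = [7, 6, 6, 5]` → a = [7, 6, 6, 5]
`b = a` → b = [7, 6, 6, 5] (same object as a)
`c = a` → c = [7, 6, 6, 5] (same object as a, b)
`a[0] = 124` → a = [124, 6, 6, 5] (same object as b, c); b = [124, 6, 6, 5] (same object as a, c); c = [124, 6, 6, 5] (same object as a, b)
`b.append(202)` → a = [124, 6, 6, 5, 202] (same object as b, c); b = [124, 6, 6, 5, 202] (same object as a, c); c = [124, 6, 6, 5, 202] (same object as a, b)
`print(a)` → prints [124, 6, 6, 5, 202]
`print(c)` → prints [124, 6, 6, 5, 202]

Answer:
[124, 6, 6, 5, 202]
[124, 6, 6, 5, 202]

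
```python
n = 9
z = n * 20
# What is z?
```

Trace:
`n = 9` → n = 9
`z = n * 20` → z = 180
So z = 180

Answer: 180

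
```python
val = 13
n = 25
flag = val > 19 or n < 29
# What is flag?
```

Trace:
`val = 13` → val = 13
`n = 25` → n = 25
`flag = val > 19 or n < 29` → flag = True
So flag = True

Answer: True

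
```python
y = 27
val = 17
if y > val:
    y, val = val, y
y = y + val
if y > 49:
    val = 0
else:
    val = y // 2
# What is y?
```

Trace:
`y = 27` → y = 27
`val = 17` → val = 17
`if y > val: ...` → y > val is True → y = 17; val = 27
`y = y + val` → y = 44
`if y > 49: ...` → y > 49 is False, take else branch → val = 22
So y = 44

Answer: 44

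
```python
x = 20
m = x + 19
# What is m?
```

Trace:
`x = 20` → x = 20
`m = x + 19` → m = 39
So m = 39

Answer: 39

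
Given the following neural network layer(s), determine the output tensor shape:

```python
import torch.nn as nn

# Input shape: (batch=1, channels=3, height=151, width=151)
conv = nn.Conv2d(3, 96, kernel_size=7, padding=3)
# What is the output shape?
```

Input: (1, 3, 151, 151) -> Output: (1, 96, 151, 151)

Answer: (1, 96, 151, 151)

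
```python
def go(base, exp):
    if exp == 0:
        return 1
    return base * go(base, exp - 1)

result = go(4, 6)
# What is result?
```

go(4, 6) = 4 * 4 * 4 * 4 * 4 * 4 = 4096

Answer: 4096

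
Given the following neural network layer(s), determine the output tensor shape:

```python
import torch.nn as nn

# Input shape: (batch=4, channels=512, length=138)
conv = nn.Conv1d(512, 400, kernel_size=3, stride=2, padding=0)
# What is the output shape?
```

Input: (4, 512, 138) -> Output: (4, 400, 68)

Answer: (4, 400, 68)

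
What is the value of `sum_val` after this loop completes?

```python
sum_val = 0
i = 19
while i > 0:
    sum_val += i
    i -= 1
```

Sum 19 down to 1
`sum_val` takes the values: 0 → 19 → 37 → 54 → 70 → 85 → 99 → 112 → 124 → 135 → 145 → 154 → 162 → 169 → 175 → 180 → 184 → 187 → 189 → 190

Answer: 190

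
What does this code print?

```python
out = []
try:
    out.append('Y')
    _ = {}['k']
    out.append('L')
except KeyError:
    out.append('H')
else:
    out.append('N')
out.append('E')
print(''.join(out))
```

Execution trace: 'Y' (try body) → 'H' (except KeyError) → 'E' (after the try/except). Output: YHE

Answer: YHE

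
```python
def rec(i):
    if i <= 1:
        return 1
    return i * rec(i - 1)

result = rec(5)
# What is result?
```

rec(5) = 5 * 4 * 3 * 2 * 1 = 120

Answer: 120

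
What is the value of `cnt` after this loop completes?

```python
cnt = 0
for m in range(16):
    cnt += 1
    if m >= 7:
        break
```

Loop breaks when m reaches 7, cnt is 8
`cnt` takes the values: 0 → 1 → 2 → 3 → 4 → 5 → 6 → 7 → 8

Answer: 8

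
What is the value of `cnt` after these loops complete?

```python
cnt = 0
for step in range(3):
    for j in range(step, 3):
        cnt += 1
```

Upper triangle: 3 + 2 + ... + 1
`cnt` takes the values: 0 → 1 → 2 → 3 → 4 → 5 → 6

Answer: 6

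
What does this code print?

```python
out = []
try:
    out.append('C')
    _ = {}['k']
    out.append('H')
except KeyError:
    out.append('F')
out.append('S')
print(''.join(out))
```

Execution trace: 'C' (try body) → 'F' (except KeyError) → 'S' (after the try/except). Output: CFS

Answer: CFS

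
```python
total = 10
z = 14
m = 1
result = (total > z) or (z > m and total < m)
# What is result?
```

Trace:
`total = 10` → total = 10
`z = 14` → z = 14
`m = 1` → m = 1
`result = (total > z) or (z > m and total < m)` → result = False
So result = False

Answer: False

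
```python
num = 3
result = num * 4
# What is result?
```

Trace:
`num = 3` → num = 3
`result = num * 4` → result = 12
So result = 12

Answer: 12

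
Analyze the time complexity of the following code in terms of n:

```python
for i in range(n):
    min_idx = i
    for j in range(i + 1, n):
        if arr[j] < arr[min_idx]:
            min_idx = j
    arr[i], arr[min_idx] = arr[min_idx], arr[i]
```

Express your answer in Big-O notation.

This is Selection sort. Time complexity: O(n²).

Answer: O(n²)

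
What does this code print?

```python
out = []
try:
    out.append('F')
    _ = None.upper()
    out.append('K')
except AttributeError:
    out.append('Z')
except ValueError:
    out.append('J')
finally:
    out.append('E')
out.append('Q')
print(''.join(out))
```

Execution trace: 'F' (try body) → 'Z' (except AttributeError) → 'E' (finally) → 'Q' (after the try/except). Output: FZEQ

Answer: FZEQ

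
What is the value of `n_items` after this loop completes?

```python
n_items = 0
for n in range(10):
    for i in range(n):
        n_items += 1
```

Triangle number: 0+1+2+...+9
`n_items` takes the values: 0 → 1 → 2 → 3 → 4 → 5 → 6 → 7 → 8 → 9 → 10 → 11 → 12 → 13 → 14 → 15 → 16 → 17 → 18 → 19 → 20 → 21 → 22 → 23 → 24 → 25 → 26 → 27 → 28 → 29 → … → 41 → 42 → 43 → 44 → 45

Answer: 45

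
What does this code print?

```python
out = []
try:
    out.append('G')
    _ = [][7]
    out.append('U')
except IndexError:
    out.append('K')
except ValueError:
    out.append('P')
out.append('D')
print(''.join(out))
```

Execution trace: 'G' (try body) → 'K' (except IndexError) → 'D' (after the try/except). Output: GKD

Answer: GKD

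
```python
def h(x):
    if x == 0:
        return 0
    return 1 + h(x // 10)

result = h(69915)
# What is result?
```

Count of digits of 69915: 5

Answer: 5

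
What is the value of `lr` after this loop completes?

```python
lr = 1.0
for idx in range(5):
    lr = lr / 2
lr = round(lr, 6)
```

Halving LR 5 times: 1 / 2^5
`lr` takes the values: 1.0 → 0.5 → 0.25 → 0.125 → 0.0625 → 0.03125

Answer: 0.03125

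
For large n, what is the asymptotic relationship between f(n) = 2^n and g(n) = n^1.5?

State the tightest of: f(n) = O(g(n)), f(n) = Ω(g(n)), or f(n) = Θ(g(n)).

2^n vs n^1.5: f(n) = Ω(g(n)) but not O(g(n)) — 2^n grows strictly faster than n^1.5.

Answer: f(n) = Ω(g(n)) but not O(g(n)) — 2^n grows strictly faster than n^1.5.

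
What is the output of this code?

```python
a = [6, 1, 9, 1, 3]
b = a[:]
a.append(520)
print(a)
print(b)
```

Key concept: slice [:] creates copy.
Step by step:
`a = [6, 1, 9, 1, 3]` → a = [6, 1, 9, 1, 3]
`b = a[:]` → b = [6, 1, 9, 1, 3]
`a.append(520)` → a = [6, 1, 9, 1, 3, 520]
`print(a)` → prints [6, 1, 9, 1, 3, 520]
`print(b)` → prints [6, 1, 9, 1, 3]

Answer:
[6, 1, 9, 1, 3, 520]
[6, 1, 9, 1, 3]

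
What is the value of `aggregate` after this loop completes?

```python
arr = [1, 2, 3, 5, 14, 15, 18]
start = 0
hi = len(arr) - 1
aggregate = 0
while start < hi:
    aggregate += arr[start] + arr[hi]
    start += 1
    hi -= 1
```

Sum of pairs from ends
`aggregate` takes the values: 0 → 19 → 36 → 53

Answer: 53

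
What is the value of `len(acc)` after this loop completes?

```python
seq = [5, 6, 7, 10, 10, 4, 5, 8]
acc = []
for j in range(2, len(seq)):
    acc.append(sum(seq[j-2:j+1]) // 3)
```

Number of 3-element averages
`acc` takes the values: [] → [6] → [6, 7] → [6, 7, 9] → [6, 7, 9, 8] → [6, 7, 9, 8, 6] → [6, 7, 9, 8, 6, 5]
So `len(acc)` = 6

Answer: 6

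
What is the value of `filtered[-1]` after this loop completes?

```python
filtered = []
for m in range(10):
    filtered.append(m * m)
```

Last element of squares 0 to 9
`filtered` takes the values: [] → [0] → [0, 1] → [0, 1, 4] → [0, 1, 4, 9] → [0, 1, 4, 9, 16] → [0, 1, 4, 9, 16, 25] → [0, 1, 4, 9, 16, 25, 36] → [0, 1, 4, 9, 16, 25, 36, 49] → [0, 1, 4, 9, 16, 25, 36, 49, 64] → [0, 1, 4, 9, 16, 25, 36, 49, 64, 81]
So `filtered[-1]` = 81

Answer: 81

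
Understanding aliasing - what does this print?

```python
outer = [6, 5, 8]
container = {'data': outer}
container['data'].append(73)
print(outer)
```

Key concept: dict holds reference to list.
Step by step:
`outer = [6, 5, 8]` → outer = [6, 5, 8]
`container = {'data': outer}` → container = {'data': [6, 5, 8]}
`container['data'].append(73)` → outer = [6, 5, 8, 73]; container = {'data': [6, 5, 8, 73]}
`print(outer)` → prints [6, 5, 8, 73]

Answer: [6, 5, 8, 73]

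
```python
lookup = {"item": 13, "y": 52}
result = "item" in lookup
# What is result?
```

Trace:
`lookup = {"item": 13, "y": 52}` → lookup = {'item': 13, 'y': 52}
`result = "item" in lookup` → result = True
So result = True

Answer: True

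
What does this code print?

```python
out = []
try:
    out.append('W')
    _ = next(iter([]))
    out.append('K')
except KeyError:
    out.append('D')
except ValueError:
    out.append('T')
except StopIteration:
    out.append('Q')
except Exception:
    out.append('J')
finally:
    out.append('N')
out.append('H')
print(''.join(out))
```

Execution trace: 'W' (try body) → 'Q' (except StopIteration) → 'N' (finally) → 'H' (after the try/except). Output: WQNH

Answer: WQNH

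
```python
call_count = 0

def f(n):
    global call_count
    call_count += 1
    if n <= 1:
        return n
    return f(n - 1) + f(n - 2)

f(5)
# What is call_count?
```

Calls(n) = 1 + Calls(n-1) + Calls(n-2); Calls(0)=Calls(1)=1. For n=5 this gives 15.

Answer: 15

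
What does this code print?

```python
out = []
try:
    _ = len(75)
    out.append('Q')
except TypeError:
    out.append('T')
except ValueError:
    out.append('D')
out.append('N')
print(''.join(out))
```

Execution trace: 'T' (except TypeError) → 'N' (after the try/except). Output: TN

Answer: TN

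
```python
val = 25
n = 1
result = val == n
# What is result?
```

Trace:
`val = 25` → val = 25
`n = 1` → n = 1
`result = val == n` → result = False
So result = False

Answer: False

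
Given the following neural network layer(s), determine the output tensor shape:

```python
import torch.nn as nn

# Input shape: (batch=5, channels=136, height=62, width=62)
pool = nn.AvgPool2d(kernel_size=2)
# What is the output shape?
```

Input: (5, 136, 62, 62) -> Output: (5, 136, 31, 31)

Answer: (5, 136, 31, 31)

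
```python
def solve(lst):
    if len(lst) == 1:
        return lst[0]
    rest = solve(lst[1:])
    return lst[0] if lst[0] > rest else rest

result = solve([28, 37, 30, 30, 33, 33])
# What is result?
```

Recursive max over [28, 37, 30, 30, 33, 33] = 37

Answer: 37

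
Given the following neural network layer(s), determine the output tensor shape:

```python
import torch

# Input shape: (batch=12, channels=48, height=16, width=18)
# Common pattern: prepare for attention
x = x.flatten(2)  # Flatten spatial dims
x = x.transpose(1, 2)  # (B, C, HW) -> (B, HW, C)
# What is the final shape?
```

Input: (12, 48, 16, 18) -> after flatten(2): (12, 48, 288) -> Output: (12, 288, 48)

Answer: (12, 288, 48)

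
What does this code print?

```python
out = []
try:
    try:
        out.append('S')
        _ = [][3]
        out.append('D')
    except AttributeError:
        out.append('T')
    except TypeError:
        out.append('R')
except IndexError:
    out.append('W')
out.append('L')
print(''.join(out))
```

Execution trace: 'S' (try body) → 'W' (outer except IndexError) → 'L' (after the try/except). Output: SWL

Answer: SWL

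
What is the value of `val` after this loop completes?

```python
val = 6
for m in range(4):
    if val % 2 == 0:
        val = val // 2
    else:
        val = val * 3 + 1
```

Collatz-style transformation from 6
`val` takes the values: 6 → 3 → 10 → 5 → 16

Answer: 16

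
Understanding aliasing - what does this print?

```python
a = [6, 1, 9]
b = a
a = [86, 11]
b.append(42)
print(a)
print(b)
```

Key concept: rebinding vs mutation: a is rebound to a new list, b still points at the original.
Step by step:
`a = [6, 1, 9]` → a = [6, 1, 9]
`b = a` → b = [6, 1, 9] (same object as a)
`a = [86, 11]` → a = [86, 11]
`b.append(42)` → b = [6, 1, 9, 42]
`print(a)` → prints [86, 11]
`print(b)` → prints [6, 1, 9, 42]

Answer:
[86, 11]
[6, 1, 9, 42]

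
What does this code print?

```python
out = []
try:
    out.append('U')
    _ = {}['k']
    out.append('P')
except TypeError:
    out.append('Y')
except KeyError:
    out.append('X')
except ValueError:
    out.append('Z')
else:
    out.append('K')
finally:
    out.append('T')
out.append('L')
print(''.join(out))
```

Execution trace: 'U' (try body) → 'X' (except KeyError) → 'T' (finally) → 'L' (after the try/except). Output: UXTL

Answer: UXTL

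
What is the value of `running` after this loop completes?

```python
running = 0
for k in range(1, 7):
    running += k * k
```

Sum of squares 1² to 6² = 91
`running` takes the values: 0 → 1 → 5 → 14 → 30 → 55 → 91

Answer: 91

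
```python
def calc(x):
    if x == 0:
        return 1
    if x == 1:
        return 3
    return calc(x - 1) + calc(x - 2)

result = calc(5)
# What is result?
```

Build up from base cases: calc(0)=1, calc(1)=3, calc(2)=4, calc(3)=7, calc(4)=11, calc(5)=18

Answer: 18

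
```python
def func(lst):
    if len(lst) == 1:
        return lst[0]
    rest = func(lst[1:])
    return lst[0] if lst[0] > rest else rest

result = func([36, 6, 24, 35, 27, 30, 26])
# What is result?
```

Recursive max over [36, 6, 24, 35, 27, 30, 26] = 36

Answer: 36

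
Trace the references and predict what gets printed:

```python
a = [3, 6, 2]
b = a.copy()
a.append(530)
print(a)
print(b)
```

Key concept: list.copy() creates independent copy.
Step by step:
`a = [3, 6, 2]` → a = [3, 6, 2]
`b = a.copy()` → b = [3, 6, 2]
`a.append(530)` → a = [3, 6, 2, 530]
`print(a)` → prints [3, 6, 2, 530]
`print(b)` → prints [3, 6, 2]

Answer:
[3, 6, 2, 530]
[3, 6, 2]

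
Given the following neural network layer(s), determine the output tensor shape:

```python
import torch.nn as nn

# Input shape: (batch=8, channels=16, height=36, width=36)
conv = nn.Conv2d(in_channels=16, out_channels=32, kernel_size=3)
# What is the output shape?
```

Input: (8, 16, 36, 36) -> Output: (8, 32, 34, 34)

Answer: (8, 32, 34, 34)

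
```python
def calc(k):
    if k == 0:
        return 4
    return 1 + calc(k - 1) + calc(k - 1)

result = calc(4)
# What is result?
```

calc(k) = 1 + 2·calc(k-1), calc(0)=4. Closed form: (4+1)·2^4 - 1 = 79.

Answer: 79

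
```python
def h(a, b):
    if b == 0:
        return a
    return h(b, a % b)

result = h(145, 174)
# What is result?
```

h(145, 174) -> h(174, 145) -> h(145, 29) -> h(29, 0) -> 29

Answer: 29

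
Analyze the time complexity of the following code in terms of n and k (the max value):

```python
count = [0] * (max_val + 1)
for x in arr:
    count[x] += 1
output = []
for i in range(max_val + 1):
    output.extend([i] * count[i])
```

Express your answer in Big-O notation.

This is Counting sort (k = max value). Time complexity: O(n + k).

Answer: O(n + k)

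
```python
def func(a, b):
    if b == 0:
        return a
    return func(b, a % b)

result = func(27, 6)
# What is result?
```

func(27, 6) -> func(6, 3) -> func(3, 0) -> 3

Answer: 3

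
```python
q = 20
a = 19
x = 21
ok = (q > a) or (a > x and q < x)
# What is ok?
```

Trace:
`q = 20` → q = 20
`a = 19` → a = 19
`x = 21` → x = 21
`ok = (q > a) or (a > x and q < x)` → ok = True
So ok = True

Answer: True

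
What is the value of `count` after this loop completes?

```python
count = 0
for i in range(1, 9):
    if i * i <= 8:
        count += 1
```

Count numbers where i² ≤ 8
`count` takes the values: 0 → 1 → 2

Answer: 2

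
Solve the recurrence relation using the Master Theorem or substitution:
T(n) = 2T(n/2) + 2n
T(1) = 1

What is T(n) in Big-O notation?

By Master Theorem: a=2, b=2, f(n)=2n. Since log_2(2) = 1 and f(n) = Θ(n^1), Case 2 applies. T(n) = O(n log n).

Answer: O(n log n)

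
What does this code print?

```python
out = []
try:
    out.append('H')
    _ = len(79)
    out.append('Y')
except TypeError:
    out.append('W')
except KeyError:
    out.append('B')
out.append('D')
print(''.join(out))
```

Execution trace: 'H' (try body) → 'W' (except TypeError) → 'D' (after the try/except). Output: HWD

Answer: HWD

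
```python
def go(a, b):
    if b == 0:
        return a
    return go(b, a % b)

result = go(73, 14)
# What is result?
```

go(73, 14) -> go(14, 3) -> go(3, 2) -> go(2, 1) -> go(1, 0) -> 1

Answer: 1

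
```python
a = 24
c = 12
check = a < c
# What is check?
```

Trace:
`a = 24` → a = 24
`c = 12` → c = 12
`check = a < c` → check = False
So check = False

Answer: False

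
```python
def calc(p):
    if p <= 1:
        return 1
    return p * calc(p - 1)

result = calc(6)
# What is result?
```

calc(6) = 6 * 5 * 4 * 3 * 2 * 1 = 720

Answer: 720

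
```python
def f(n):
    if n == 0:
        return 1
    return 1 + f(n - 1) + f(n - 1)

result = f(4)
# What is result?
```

f(n) = 1 + 2·f(n-1), f(0)=1. Closed form: (1+1)·2^4 - 1 = 31.

Answer: 31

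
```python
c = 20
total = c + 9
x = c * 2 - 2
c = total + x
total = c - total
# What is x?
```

Trace:
`c = 20` → c = 20
`total = c + 9` → total = 29
`x = c * 2 - 2` → x = 38
`c = total + x` → c = 67
`total = c - total` → total = 38
So x = 38

Answer: 38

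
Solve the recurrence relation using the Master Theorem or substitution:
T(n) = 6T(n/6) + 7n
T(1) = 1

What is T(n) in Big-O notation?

By Master Theorem: a=6, b=6, f(n)=7n. Since log_6(6) = 1 and f(n) = Θ(n^1), Case 2 applies. T(n) = O(n log n).

Answer: O(n log n)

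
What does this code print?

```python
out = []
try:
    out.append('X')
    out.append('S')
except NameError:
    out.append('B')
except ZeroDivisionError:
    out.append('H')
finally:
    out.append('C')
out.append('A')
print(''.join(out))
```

Execution trace: 'X' (try body) → 'S' (try body, no exception) → 'C' (finally) → 'A' (after the try/except). Output: XSCA

Answer: XSCA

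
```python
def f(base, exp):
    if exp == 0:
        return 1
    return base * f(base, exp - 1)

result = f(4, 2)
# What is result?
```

f(4, 2) = 4 * 4 = 16

Answer: 16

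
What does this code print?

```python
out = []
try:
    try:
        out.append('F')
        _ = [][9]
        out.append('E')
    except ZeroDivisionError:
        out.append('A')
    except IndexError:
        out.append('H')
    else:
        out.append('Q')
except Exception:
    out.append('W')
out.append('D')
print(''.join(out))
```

Execution trace: 'F' (inner try body) → 'H' (inner except IndexError) → 'D' (after the try/except). Output: FHD

Answer: FHD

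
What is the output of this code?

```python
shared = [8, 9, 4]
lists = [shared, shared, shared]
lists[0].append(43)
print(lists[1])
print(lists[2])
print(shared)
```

Key concept: list of same reference.
Step by step:
`shared = [8, 9, 4]` → shared = [8, 9, 4]
`lists = [shared, shared, shared]` → lists = [[8, 9, 4], [8, 9, 4], [8, 9, 4]]
`lists[0].append(43)` → shared = [8, 9, 4, 43]; lists = [[8, 9, 4, 43], [8, 9, 4, 43], [8, 9, 4, 43]]
`print(lists[1])` → prints [8, 9, 4, 43]
`print(lists[2])` → prints [8, 9, 4, 43]
`print(shared)` → prints [8, 9, 4, 43]

Answer:
[8, 9, 4, 43]
[8, 9, 4, 43]
[8, 9, 4, 43]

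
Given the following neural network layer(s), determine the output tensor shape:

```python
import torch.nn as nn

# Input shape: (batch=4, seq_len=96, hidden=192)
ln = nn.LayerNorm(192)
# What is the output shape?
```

Input: (4, 96, 192) -> Output: (4, 96, 192)

Answer: (4, 96, 192)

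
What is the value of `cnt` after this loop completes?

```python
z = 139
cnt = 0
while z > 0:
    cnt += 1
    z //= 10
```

Count digits by repeated division by 10
`cnt` takes the values: 0 → 1 → 2 → 3

Answer: 3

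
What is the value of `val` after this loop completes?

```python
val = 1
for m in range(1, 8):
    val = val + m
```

Start at 1, add 1 through 7
`val` takes the values: 1 → 2 → 4 → 7 → 11 → 16 → 22 → 29

Answer: 29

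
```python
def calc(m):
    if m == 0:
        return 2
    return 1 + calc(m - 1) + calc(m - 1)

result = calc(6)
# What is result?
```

calc(m) = 1 + 2·calc(m-1), calc(0)=2. Closed form: (2+1)·2^6 - 1 = 191.

Answer: 191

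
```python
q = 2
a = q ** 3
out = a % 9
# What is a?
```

Trace:
`q = 2` → q = 2
`a = q ** 3` → a = 8
`out = a % 9` → out = 8
So a = 8

Answer: 8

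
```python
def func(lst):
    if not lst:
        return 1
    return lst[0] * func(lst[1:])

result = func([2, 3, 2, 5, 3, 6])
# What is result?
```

Product over [2, 3, 2, 5, 3, 6] = 2 * 3 * 2 * 5 * 3 * 6 = 1080

Answer: 1080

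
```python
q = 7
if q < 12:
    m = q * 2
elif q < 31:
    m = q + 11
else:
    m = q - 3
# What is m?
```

Trace:
`q = 7` → q = 7
`if q < 12: ...` → q < 12 is True → m = 14
So m = 14

Answer: 14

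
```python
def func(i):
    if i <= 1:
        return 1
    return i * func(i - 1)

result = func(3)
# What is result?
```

func(3) = 3 * 2 * 1 = 6

Answer: 6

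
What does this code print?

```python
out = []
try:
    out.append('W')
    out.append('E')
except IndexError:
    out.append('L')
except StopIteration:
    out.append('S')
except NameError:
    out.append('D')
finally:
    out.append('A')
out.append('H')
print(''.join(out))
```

Execution trace: 'W' (try body) → 'E' (try body, no exception) → 'A' (finally) → 'H' (after the try/except). Output: WEAH

Answer: WEAH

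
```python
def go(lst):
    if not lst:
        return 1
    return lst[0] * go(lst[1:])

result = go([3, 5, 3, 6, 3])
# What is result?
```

Product over [3, 5, 3, 6, 3] = 3 * 5 * 3 * 6 * 3 = 810

Answer: 810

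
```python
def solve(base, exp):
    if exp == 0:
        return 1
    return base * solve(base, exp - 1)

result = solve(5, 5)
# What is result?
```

solve(5, 5) = 5 * 5 * 5 * 5 * 5 = 3125

Answer: 3125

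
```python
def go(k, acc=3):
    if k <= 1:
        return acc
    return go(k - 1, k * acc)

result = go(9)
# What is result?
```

Accumulator trace (n, acc): (9, 3) -> (8, 27) -> (7, 216) -> (6, 1512) -> (5, 9072) -> (4, 45360) -> (3, 181440) -> (2, 544320) -> (1, 1088640) -> return 1088640

Answer: 1088640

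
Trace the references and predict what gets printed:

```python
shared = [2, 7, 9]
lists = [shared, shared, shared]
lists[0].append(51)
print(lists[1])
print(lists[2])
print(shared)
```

Key concept: list of same reference.
Step by step:
`shared = [2, 7, 9]` → shared = [2, 7, 9]
`lists = [shared, shared, shared]` → lists = [[2, 7, 9], [2, 7, 9], [2, 7, 9]]
`lists[0].append(51)` → shared = [2, 7, 9, 51]; lists = [[2, 7, 9, 51], [2, 7, 9, 51], [2, 7, 9, 51]]
`print(lists[1])` → prints [2, 7, 9, 51]
`print(lists[2])` → prints [2, 7, 9, 51]
`print(shared)` → prints [2, 7, 9, 51]

Answer:
[2, 7, 9, 51]
[2, 7, 9, 51]
[2, 7, 9, 51]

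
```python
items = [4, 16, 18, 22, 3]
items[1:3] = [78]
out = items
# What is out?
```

Trace:
`items = [4, 16, 18, 22, 3]` → items = [4, 16, 18, 22, 3]
`items[1:3] = [78]` → items = [4, 78, 22, 3]
`out = items` → out = [4, 78, 22, 3]
So out = [4, 78, 22, 3]

Answer: [4, 78, 22, 3]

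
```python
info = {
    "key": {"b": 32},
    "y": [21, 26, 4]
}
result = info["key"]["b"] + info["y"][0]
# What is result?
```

Trace:
`info = { ...` → info = {'key': {'b': 32}, 'y': [21, 26, 4]}
`result = info["key"]["b"] + info["y"][0]` → result = 53
So result = 53

Answer: 53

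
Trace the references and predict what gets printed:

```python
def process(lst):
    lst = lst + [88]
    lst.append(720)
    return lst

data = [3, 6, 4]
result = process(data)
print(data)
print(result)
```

Key concept: rebinding parameter vs mutation.
Step by step:
`data = [3, 6, 4]` → data = [3, 6, 4]
`result = process(data)` → result = [3, 6, 4, 88, 720]
`print(data)` → prints [3, 6, 4]
`print(result)` → prints [3, 6, 4, 88, 720]

Answer:
[3, 6, 4]
[3, 6, 4, 88, 720]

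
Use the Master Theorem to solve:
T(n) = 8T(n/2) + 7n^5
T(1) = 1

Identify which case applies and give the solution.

a=8, b=2, f(n)=7n^5. log_2(8) = 3. Since c=5 > 3 and the regularity condition holds (8(n/2)^5 = (8/2^5)n^5 with 8/2^5 < 1), Case 3 applies: T(n) = Θ(f(n)) = O(n^5).

Answer: O(n^5) - Case 3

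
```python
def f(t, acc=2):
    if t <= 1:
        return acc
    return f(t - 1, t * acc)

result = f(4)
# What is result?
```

Accumulator trace (n, acc): (4, 2) -> (3, 8) -> (2, 24) -> (1, 48) -> return 48

Answer: 48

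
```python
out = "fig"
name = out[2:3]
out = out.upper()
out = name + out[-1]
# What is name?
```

Trace:
`out = "fig"` → out = 'fig'
`name = out[2:3]` → name = 'g'
`out = out.upper()` → out = 'FIG'
`out = name + out[-1]` → out = 'gG'
So name = 'g'

Answer: 'g'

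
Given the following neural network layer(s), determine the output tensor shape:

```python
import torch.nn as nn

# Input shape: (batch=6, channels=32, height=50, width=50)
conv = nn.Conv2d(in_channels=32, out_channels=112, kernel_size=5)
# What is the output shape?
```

Input: (6, 32, 50, 50) -> Output: (6, 112, 46, 46)

Answer: (6, 112, 46, 46)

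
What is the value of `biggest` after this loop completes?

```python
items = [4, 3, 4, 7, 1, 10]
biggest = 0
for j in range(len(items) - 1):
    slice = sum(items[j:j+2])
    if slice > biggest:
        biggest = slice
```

Max sum of 2-element window in [4, 3, 4, 7, 1, 10]
`biggest` takes the values: 0 → 7 → 11

Answer: 11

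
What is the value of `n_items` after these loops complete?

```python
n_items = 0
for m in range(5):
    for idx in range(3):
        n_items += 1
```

5 * 3 = 15
`n_items` takes the values: 0 → 1 → 2 → 3 → 4 → 5 → 6 → 7 → 8 → 9 → 10 → 11 → 12 → 13 → 14 → 15

Answer: 15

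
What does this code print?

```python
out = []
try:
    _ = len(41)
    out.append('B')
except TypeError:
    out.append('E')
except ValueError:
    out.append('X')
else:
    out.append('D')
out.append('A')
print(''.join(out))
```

Execution trace: 'E' (except TypeError) → 'A' (after the try/except). Output: EA

Answer: EA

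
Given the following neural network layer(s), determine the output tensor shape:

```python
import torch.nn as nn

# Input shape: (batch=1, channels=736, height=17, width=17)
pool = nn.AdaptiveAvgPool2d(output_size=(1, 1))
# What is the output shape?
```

Input: (1, 736, 17, 17) -> Output: (1, 736, 1, 1)

Answer: (1, 736, 1, 1)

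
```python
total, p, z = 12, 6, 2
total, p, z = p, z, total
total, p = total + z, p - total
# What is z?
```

Trace:
`total, p, z = 12, 6, 2` → total = 12; p = 6; z = 2
`total, p, z = p, z, total` → total = 6; p = 2; z = 12
`total, p = total + z, p - total` → total = 18; p = -4
So z = 12

Answer: 12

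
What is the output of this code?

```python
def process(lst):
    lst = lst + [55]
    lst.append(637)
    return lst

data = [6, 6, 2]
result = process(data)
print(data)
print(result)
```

Key concept: rebinding parameter vs mutation.
Step by step:
`data = [6, 6, 2]` → data = [6, 6, 2]
`result = process(data)` → result = [6, 6, 2, 55, 637]
`print(data)` → prints [6, 6, 2]
`print(result)` → prints [6, 6, 2, 55, 637]

Answer:
[6, 6, 2]
[6, 6, 2, 55, 637]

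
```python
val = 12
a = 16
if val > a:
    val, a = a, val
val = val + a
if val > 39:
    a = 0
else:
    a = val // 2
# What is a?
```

Trace:
`val = 12` → val = 12
`a = 16` → a = 16
`if val > a: ...` → val > a is False → no variable changes
`val = val + a` → val = 28
`if val > 39: ...` → val > 39 is False, take else branch → a = 14
So a = 14

Answer: 14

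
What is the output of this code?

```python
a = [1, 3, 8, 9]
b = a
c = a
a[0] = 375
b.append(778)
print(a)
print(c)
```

Key concept: multiple aliases.
Step by step:
`a = [1, 3, 8, 9]` → a = [1, 3, 8, 9]
`b = a` → b = [1, 3, 8, 9] (same object as a)
`c = a` → c = [1, 3, 8, 9] (same object as a, b)
`a[0] = 375` → a = [375, 3, 8, 9] (same object as b, c); b = [375, 3, 8, 9] (same object as a, c); c = [375, 3, 8, 9] (same object as a, b)
`b.append(778)` → a = [375, 3, 8, 9, 778] (same object as b, c); b = [375, 3, 8, 9, 778] (same object as a, c); c = [375, 3, 8, 9, 778] (same object as a, b)
`print(a)` → prints [375, 3, 8, 9, 778]
`print(c)` → prints [375, 3, 8, 9, 778]

Answer:
[375, 3, 8, 9, 778]
[375, 3, 8, 9, 778]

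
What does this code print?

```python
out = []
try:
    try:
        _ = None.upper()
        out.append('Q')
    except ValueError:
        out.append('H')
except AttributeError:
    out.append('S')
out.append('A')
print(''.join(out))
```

Execution trace: 'S' (outer except AttributeError) → 'A' (after the try/except). Output: SA

Answer: SA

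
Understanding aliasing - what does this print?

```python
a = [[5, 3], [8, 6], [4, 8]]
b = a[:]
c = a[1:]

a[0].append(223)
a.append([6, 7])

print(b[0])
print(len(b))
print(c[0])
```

Key concept: slice with nested mutation.
Step by step:
`a = [[5, 3], [8, 6], [4, 8]]` → a = [[5, 3], [8, 6], [4, 8]]
`b = a[:]` → b = [[5, 3], [8, 6], [4, 8]]
`c = a[1:]` → c = [[8, 6], [4, 8]]
`a[0].append(223)` → a = [[5, 3, 223], [8, 6], [4, 8]]; b = [[5, 3, 223], [8, 6], [4, 8]]
`a.append([6, 7])` → a = [[5, 3, 223], [8, 6], [4, 8], [6, 7]]
`print(b[0])` → prints [5, 3, 223]
`print(len(b))` → prints 3
`print(c[0])` → prints [8, 6]

Answer:
[5, 3, 223]
3
[8, 6]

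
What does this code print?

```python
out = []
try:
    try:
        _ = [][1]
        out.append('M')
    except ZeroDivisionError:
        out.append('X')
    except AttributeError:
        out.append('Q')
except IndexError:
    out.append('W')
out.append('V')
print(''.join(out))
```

Execution trace: 'W' (outer except IndexError) → 'V' (after the try/except). Output: WV

Answer: WV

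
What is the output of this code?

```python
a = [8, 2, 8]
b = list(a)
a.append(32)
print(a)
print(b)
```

Key concept: list() constructor creates copy.
Step by step:
`a = [8, 2, 8]` → a = [8, 2, 8]
`b = list(a)` → b = [8, 2, 8]
`a.append(32)` → a = [8, 2, 8, 32]
`print(a)` → prints [8, 2, 8, 32]
`print(b)` → prints [8, 2, 8]

Answer:
[8, 2, 8, 32]
[8, 2, 8]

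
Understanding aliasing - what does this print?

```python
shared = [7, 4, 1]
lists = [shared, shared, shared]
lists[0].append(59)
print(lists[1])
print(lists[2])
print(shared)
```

Key concept: list of same reference.
Step by step:
`shared = [7, 4, 1]` → shared = [7, 4, 1]
`lists = [shared, shared, shared]` → lists = [[7, 4, 1], [7, 4, 1], [7, 4, 1]]
`lists[0].append(59)` → shared = [7, 4, 1, 59]; lists = [[7, 4, 1, 59], [7, 4, 1, 59], [7, 4, 1, 59]]
`print(lists[1])` → prints [7, 4, 1, 59]
`print(lists[2])` → prints [7, 4, 1, 59]
`print(shared)` → prints [7, 4, 1, 59]

Answer:
[7, 4, 1, 59]
[7, 4, 1, 59]
[7, 4, 1, 59]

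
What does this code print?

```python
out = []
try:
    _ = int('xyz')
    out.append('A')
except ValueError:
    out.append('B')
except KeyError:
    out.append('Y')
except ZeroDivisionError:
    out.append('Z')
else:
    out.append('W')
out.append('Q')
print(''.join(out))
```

Execution trace: 'B' (except ValueError) → 'Q' (after the try/except). Output: BQ

Answer: BQ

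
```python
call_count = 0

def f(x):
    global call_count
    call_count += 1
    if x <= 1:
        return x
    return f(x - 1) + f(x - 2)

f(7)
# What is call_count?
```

Calls(x) = 1 + Calls(x-1) + Calls(x-2); Calls(0)=Calls(1)=1. For x=7 this gives 41.

Answer: 41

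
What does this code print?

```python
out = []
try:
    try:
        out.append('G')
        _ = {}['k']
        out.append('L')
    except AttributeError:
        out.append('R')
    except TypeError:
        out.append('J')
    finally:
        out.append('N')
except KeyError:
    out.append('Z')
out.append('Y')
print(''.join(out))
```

Execution trace: 'G' (try body) → 'N' (finally) → 'Z' (outer except KeyError) → 'Y' (after the try/except). Output: GNZY

Answer: GNZY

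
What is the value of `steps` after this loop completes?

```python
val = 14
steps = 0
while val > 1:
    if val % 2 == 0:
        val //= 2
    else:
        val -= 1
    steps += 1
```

Steps to reduce 14 to 1
`steps` takes the values: 0 → 1 → 2 → 3 → 4 → 5

Answer: 5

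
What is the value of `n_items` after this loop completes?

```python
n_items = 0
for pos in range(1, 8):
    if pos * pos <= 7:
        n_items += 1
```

Count numbers where pos² ≤ 7
`n_items` takes the values: 0 → 1 → 2

Answer: 2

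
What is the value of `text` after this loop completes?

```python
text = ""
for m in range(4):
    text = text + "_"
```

Repeat '_' 4 times
`text` takes the values: "" → "_" → "__" → "___" → "____"

Answer: "____"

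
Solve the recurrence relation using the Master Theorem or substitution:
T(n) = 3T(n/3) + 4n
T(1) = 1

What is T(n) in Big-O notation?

By Master Theorem: a=3, b=3, f(n)=4n. Since log_3(3) = 1 and f(n) = Θ(n^1), Case 2 applies. T(n) = O(n log n).

Answer: O(n log n)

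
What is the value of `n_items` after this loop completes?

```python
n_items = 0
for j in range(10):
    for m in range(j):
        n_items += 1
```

Triangle number: 0+1+2+...+9
`n_items` takes the values: 0 → 1 → 2 → 3 → 4 → 5 → 6 → 7 → 8 → 9 → 10 → 11 → 12 → 13 → 14 → 15 → 16 → 17 → 18 → 19 → 20 → 21 → 22 → 23 → 24 → 25 → 26 → 27 → 28 → 29 → … → 41 → 42 → 43 → 44 → 45

Answer: 45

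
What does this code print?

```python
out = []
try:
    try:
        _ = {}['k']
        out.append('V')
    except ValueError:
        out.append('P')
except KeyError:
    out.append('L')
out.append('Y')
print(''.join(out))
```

Execution trace: 'L' (outer except KeyError) → 'Y' (after the try/except). Output: LY

Answer: LY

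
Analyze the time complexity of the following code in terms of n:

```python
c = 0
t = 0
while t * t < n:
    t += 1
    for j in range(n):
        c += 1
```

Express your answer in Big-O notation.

Each loop level contributes: √n × n. Multiplying the contributions gives O(n√n).

Answer: O(n√n)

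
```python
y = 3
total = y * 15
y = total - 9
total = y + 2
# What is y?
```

Trace:
`y = 3` → y = 3
`total = y * 15` → total = 45
`y = total - 9` → y = 36
`total = y + 2` → total = 38
So y = 36

Answer: 36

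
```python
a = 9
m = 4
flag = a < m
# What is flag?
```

Trace:
`a = 9` → a = 9
`m = 4` → m = 4
`flag = a < m` → flag = False
So flag = False

Answer: False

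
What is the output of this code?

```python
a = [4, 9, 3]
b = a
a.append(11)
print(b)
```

Key concept: basic list aliasing.
Step by step:
`a = [4, 9, 3]` → a = [4, 9, 3]
`b = a` → b = [4, 9, 3] (same object as a)
`a.append(11)` → a = [4, 9, 3, 11] (same object as b); b = [4, 9, 3, 11] (same object as a)
`print(b)` → prints [4, 9, 3, 11]

Answer: [4, 9, 3, 11]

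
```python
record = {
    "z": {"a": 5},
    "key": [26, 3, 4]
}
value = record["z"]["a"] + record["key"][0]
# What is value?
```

Trace:
`record = { ...` → record = {'z': {'a': 5}, 'key': [26, 3, 4]}
`value = record["z"]["a"] + record["key"][0]` → value = 31
So value = 31

Answer: 31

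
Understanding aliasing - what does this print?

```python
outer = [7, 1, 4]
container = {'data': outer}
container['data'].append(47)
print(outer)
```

Key concept: dict holds reference to list.
Step by step:
`outer = [7, 1, 4]` → outer = [7, 1, 4]
`container = {'data': outer}` → container = {'data': [7, 1, 4]}
`container['data'].append(47)` → outer = [7, 1, 4, 47]; container = {'data': [7, 1, 4, 47]}
`print(outer)` → prints [7, 1, 4, 47]

Answer: [7, 1, 4, 47]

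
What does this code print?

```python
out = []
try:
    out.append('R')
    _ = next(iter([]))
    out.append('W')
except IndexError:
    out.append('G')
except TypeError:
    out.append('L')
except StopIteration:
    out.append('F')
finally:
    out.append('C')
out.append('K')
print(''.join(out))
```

Execution trace: 'R' (try body) → 'F' (except StopIteration) → 'C' (finally) → 'K' (after the try/except). Output: RFCK

Answer: RFCK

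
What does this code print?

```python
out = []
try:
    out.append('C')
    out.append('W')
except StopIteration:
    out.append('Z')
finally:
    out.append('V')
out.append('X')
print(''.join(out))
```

Execution trace: 'C' (try body) → 'W' (try body, no exception) → 'V' (finally) → 'X' (after the try/except). Output: CWVX

Answer: CWVX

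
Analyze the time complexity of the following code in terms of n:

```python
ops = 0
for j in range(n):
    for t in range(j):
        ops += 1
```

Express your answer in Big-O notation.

Each loop level contributes: n × n. Multiplying the contributions gives O(n^2).

Answer: O(n^2)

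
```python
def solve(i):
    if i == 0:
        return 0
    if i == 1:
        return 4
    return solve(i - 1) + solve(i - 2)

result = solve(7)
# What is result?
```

Build up from base cases: solve(0)=0, solve(1)=4, solve(2)=4, solve(3)=8, solve(4)=12, solve(5)=20, solve(6)=32, ..., solve(7)=52

Answer: 52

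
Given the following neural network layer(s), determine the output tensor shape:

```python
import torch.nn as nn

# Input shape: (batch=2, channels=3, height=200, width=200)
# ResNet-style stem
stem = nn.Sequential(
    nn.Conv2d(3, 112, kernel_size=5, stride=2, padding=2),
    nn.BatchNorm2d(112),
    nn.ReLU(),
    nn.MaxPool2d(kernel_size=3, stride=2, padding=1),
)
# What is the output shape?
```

Input: (2, 3, 200, 200) -> after Conv2d 5x5 stride=2: (2, 112, 100, 100) -> Output: (2, 112, 50, 50)

Answer: (2, 112, 50, 50)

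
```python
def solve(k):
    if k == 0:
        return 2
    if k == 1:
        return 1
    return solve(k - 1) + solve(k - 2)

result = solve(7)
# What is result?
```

Build up from base cases: solve(0)=2, solve(1)=1, solve(2)=3, solve(3)=4, solve(4)=7, solve(5)=11, solve(6)=18, ..., solve(7)=29

Answer: 29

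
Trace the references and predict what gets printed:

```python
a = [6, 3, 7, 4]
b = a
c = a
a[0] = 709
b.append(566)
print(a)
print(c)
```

Key concept: multiple aliases.
Step by step:
`a = [6, 3, 7, 4]` → a = [6, 3, 7, 4]
`b = a` → b = [6, 3, 7, 4] (same object as a)
`c = a` → c = [6, 3, 7, 4] (same object as a, b)
`a[0] = 709` → a = [709, 3, 7, 4] (same object as b, c); b = [709, 3, 7, 4] (same object as a, c); c = [709, 3, 7, 4] (same object as a, b)
`b.append(566)` → a = [709, 3, 7, 4, 566] (same object as b, c); b = [709, 3, 7, 4, 566] (same object as a, c); c = [709, 3, 7, 4, 566] (same object as a, b)
`print(a)` → prints [709, 3, 7, 4, 566]
`print(c)` → prints [709, 3, 7, 4, 566]

Answer:
[709, 3, 7, 4, 566]
[709, 3, 7, 4, 566]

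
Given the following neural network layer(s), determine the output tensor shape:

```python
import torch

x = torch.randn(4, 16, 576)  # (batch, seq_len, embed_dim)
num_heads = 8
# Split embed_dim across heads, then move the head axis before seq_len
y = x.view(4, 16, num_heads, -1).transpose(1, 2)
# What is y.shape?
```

Input: (4, 16, 576) -> head_dim = 576 // 8 = 72; after view: (4, 16, 8, 72) -> after transpose(1, 2): (4, 8, 16, 72) -> Output: (4, 8, 16, 72)

Answer: (4, 8, 16, 72)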